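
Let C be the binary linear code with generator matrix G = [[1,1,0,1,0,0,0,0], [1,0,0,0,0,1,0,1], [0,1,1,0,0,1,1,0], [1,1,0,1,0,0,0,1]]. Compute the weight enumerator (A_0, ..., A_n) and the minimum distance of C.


Weight distribution: A_0 = 1, A_1 = 1, A_2 = 1, A_3 = 4, A_4 = 5, A_5 = 3, A_6 = 1. Minimum distance d = 1.

Enumerate all 2^4 = 16 messages m ∈ F_2^4.
For each, compute codeword c = mG in F_2^8, then tally its weight.
  m = 0000 → c = 00000000, weight = 0.
  m = 1000 → c = 11010000, weight = 3.
  m = 0100 → c = 10000101, weight = 3.
  m = 1100 → c = 01010101, weight = 4.
  m = 0010 → c = 01100110, weight = 4.
  m = 1010 → c = 10110110, weight = 5.
  m = 0110 → c = 11100011, weight = 5.
  m = 1110 → c = 00110011, weight = 4.
  m = 0001 → c = 11010001, weight = 4.
  m = 1001 → c = 00000001, weight = 1.
  m = 0101 → c = 01010100, weight = 3.
  m = 1101 → c = 10000100, weight = 2.
  m = 0011 → c = 10110111, weight = 6.
  m = 1011 → c = 01100111, weight = 5.
  m = 0111 → c = 00110010, weight = 3.
  m = 1111 → c = 11100010, weight = 4.
Tally weights:
  weight 0: 1 codewords.
  weight 1: 1 codewords.
  weight 2: 1 codewords.
  weight 3: 4 codewords.
  weight 4: 5 codewords.
  weight 5: 3 codewords.
  weight 6: 1 codewords.
Minimum distance d = smallest w > 0 with A_w > 0 = 1.
Sanity: Σ A_w = 16 = 2^4 = 16 ✓.


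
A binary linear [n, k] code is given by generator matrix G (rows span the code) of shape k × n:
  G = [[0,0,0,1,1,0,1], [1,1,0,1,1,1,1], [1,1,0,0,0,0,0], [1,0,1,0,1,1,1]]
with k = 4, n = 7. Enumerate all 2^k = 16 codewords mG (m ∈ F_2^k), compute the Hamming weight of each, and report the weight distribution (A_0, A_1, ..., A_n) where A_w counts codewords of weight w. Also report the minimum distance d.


Weight distribution: A_0 = 1, A_1 = 1, A_2 = 1, A_3 = 4, A_4 = 5, A_5 = 3, A_6 = 1. Minimum distance d = 1.

Enumerate all 2^4 = 16 messages m ∈ F_2^4.
For each, compute codeword c = mG in F_2^7, then tally its weight.
  m = 0000 → c = 0000000, weight = 0.
  m = 1000 → c = 0001101, weight = 3.
  m = 0100 → c = 1101111, weight = 6.
  m = 1100 → c = 1100010, weight = 3.
  m = 0010 → c = 1100000, weight = 2.
  m = 1010 → c = 1101101, weight = 5.
  m = 0110 → c = 0001111, weight = 4.
  m = 1110 → c = 0000010, weight = 1.
  m = 0001 → c = 1010111, weight = 5.
  m = 1001 → c = 1011010, weight = 4.
  m = 0101 → c = 0111000, weight = 3.
  m = 1101 → c = 0110101, weight = 4.
  m = 0011 → c = 0110111, weight = 5.
  m = 1011 → c = 0111010, weight = 4.
  m = 0111 → c = 1011000, weight = 3.
  m = 1111 → c = 1010101, weight = 4.
Tally weights:
  weight 0: 1 codewords.
  weight 1: 1 codewords.
  weight 2: 1 codewords.
  weight 3: 4 codewords.
  weight 4: 5 codewords.
  weight 5: 3 codewords.
  weight 6: 1 codewords.
Minimum distance d = smallest w > 0 with A_w > 0 = 1.
Sanity: Σ A_w = 16 = 2^4 = 16 ✓.


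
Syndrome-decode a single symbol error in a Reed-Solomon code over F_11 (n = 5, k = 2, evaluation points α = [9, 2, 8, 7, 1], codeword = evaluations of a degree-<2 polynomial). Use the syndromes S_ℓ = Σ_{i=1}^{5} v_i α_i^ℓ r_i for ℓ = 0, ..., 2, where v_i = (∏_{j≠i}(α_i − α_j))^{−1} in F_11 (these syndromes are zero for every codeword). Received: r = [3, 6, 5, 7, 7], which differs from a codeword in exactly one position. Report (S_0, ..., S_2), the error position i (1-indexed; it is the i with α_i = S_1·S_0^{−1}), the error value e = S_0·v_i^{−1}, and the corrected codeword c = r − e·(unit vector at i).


S = (9, 9, 9), error at position 5, error magnitude e = 10, c = [3, 6, 5, 7, 8].

Step 1: column multipliers v_i = (∏_{j≠i}(α_i − α_j))^{−1} mod 11.
  i = 1 (α = 9): (9−2)(9−8)(9−7)(9−1) = 7·1·2·8 = 112 ≡ 2, so v_1 = 2^{−1} = 6 (mod 11).
  i = 2 (α = 2): (2−9)(2−8)(2−7)(2−1) = (−7)·(−6)·(−5)·1 = −210 ≡ 10, so v_2 = 10^{−1} = 10 (mod 11).
  i = 3 (α = 8): (8−9)(8−2)(8−7)(8−1) = (−1)·6·1·7 = −42 ≡ 2, so v_3 = 2^{−1} = 6 (mod 11).
  i = 4 (α = 7): (7−9)(7−2)(7−8)(7−1) = (−2)·5·(−1)·6 = 60 ≡ 5, so v_4 = 5^{−1} = 9 (mod 11).
  i = 5 (α = 1): (1−9)(1−2)(1−8)(1−7) = (−8)·(−1)·(−7)·(−6) = 336 ≡ 6, so v_5 = 6^{−1} = 2 (mod 11).
  v = [6, 10, 6, 9, 2].
Step 2: syndromes of r = [3, 6, 5, 7, 7] (all sums mod 11).
  S_0 = Σ v_i r_i = 6·3 + 10·6 + 6·5 + 9·7 + 2·7 = 185 ≡ 9.
  S_1 = Σ v_i α_i r_i = 6·9·3 + 10·2·6 + 6·8·5 + 9·7·7 + 2·1·7 = 977 ≡ 9.
  α_i^2 mod 11 = [4, 4, 9, 5, 1].
  S_2 = Σ v_i α_i^2 r_i = 6·4·3 + 10·4·6 + 6·9·5 + 9·5·7 + 2·1·7 = 911 ≡ 9.
  S = (9, 9, 9) ≠ 0, so r is not a codeword (an error is present).
Step 3: locate the error. For a single error e at position i, S_ℓ = v_i·e·α_i^ℓ, so α_err = S_1/S_0.
  S_0^{−1} = 9^{−1} = 5 (mod 11), so α_err = 9·5 = 45 ≡ 1 = α_5. Error position i = 5.
  Consistency check: S_2/S_1 = 9·5 = 45 ≡ 1 = α_err ✓ (single-error assumption holds).
Step 4: error magnitude e = S_0/v_5 = S_0·∏_{j≠5}(α_5 − α_j) = 9·6 = 54 ≡ 10 (mod 11).
Step 5: correct position 5: c_5 = r_5 − e = 7 − 10 ≡ 8 (mod 11). Hence c = [3, 6, 5, 7, 8].
  Check: interpolating c through the α_i gives m(x) = 10 + 9·x (degree < 2) with m(α_i) = c_i for every i, so c is indeed a codeword.


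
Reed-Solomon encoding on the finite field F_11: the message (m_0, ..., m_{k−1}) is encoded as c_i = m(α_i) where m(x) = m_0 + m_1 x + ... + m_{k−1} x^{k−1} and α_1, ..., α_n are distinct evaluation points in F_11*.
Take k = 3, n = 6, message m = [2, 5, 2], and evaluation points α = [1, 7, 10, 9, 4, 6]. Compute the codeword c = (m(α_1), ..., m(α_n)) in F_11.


c = [9, 3, 10, 0, 10, 5]

Message polynomial: m(x) = 2 + 5·x + 2·x^2 (mod 11).
For each evaluation point α_i, compute m(α_i) mod 11:
  α_1 = 1: Horner steps 2 → 7 → 9, so m(1) = 9.
  α_2 = 7: Horner steps 2 → 8 → 3, so m(7) = 3.
  α_3 = 10: Horner steps 2 → 3 → 10, so m(10) = 10.
  α_4 = 9: Horner steps 2 → 1 → 0, so m(9) = 0.
  α_5 = 4: Horner steps 2 → 2 → 10, so m(4) = 10.
  α_6 = 6: Horner steps 2 → 6 → 5, so m(6) = 5.
Codeword c = [9, 3, 10, 0, 10, 5] ∈ F_11^6.


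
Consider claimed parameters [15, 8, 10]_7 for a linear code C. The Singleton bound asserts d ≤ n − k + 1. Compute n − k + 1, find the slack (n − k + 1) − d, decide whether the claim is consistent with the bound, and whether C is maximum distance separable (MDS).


Singleton RHS = n − k + 1 = 8, slack = -2, bound violated (no such code; not MDS).

Singleton bound: d ≤ n − k + 1.
Here n = 15, k = 8, so n − k + 1 = 8.
Given d = 10, check d ≤ 8: NO.
Slack = (n − k + 1) − d = -2.
The slack is negative: d = 10 exceeds n − k + 1 = 8 by 2, so the Singleton bound is violated and no linear [15, 8, 10]_7 code can exist. In particular it is not MDS (MDS requires d = n − k + 1 exactly).
Description: the claimed parameters are [15, 8, 10]_7; such a code would be impossible (violates the Singleton bound).


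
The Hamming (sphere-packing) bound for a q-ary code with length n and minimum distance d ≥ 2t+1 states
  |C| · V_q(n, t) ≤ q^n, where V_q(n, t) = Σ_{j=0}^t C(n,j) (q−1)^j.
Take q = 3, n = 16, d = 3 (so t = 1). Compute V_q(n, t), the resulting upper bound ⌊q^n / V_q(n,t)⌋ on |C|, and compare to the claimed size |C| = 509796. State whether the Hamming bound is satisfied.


V_q(n, t) = 33, q^n = 43046721, Hamming bound = 1304446, |C| = 509796 ≤ bound (satisfied).

Step 1: Compute V_q(n, t) = Σ_{j=0}^1 C(n, j) (q−1)^j.
  j = 0: C(16,0)·(2)^0 = 1·1 = 1.
  j = 1: C(16,1)·(2)^1 = 16·2 = 32.
  V_q(n, t) = 1 + 32 = 33.
Step 2: q^n = 3^16 = 43046721.
Step 3: Hamming bound ⌊q^n / V_q(n,t)⌋ = ⌊43046721/33⌋ = 1304446.
Step 4: Compare |C| = 509796 to 1304446: satisfied.
The claimed |C| lies below the Hamming bound.


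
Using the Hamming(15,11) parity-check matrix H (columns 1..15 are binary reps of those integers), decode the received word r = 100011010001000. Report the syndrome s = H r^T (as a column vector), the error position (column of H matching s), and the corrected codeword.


s = (0, 1, 1, 0)^T, error position = 6, corrected codeword c = 100010010001000

Compute s = H r^T mod 2 one row at a time:
  s_1 = 1 + 0 + 0 + 0 + 1 + 0 + 0 + 0 = 2 ≡ 0 (mod 2).
  s_2 = 0 + 1 + 1 + 0 + 1 + 0 + 0 + 0 = 3 ≡ 1 (mod 2).
  s_3 = 0 + 0 + 1 + 0 + 0 + 0 + 0 + 0 = 1 ≡ 1 (mod 2).
  s_4 = 1 + 0 + 1 + 0 + 0 + 0 + 0 + 0 = 2 ≡ 0 (mod 2).
s = (0, 1, 1, 0)^T — this equals column 6 of H (binary 0110), so error is at position 6.
Correct: flip bit 6 of r = 100011010001000 to get c = 100010010001000.


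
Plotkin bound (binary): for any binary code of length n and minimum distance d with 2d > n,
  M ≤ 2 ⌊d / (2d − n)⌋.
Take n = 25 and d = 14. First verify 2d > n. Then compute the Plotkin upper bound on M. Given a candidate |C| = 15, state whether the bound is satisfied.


Plotkin bound M ≤ 8; given |C| = 15 > bound (violated).

Check applicability: 2d = 28, n = 25.
2d − n = 3 > 0, so Plotkin applies.
Compute d/(2d−n) = 14/3 ≈ 4.6667.
⌊d/(2d−n)⌋ = 4.
Plotkin bound: M ≤ 2·4 = 8.
Given |C| = 15, check: VIOLATED.
This |C| is above the Plotkin bound, so no binary code with n = 25, d = 14 and 15 codewords exists.


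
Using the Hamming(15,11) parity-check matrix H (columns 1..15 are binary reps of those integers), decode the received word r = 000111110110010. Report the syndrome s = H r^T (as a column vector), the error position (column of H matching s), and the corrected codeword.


s = (0, 1, 1, 1)^T, error position = 7, corrected codeword c = 000111010110010

Compute s = H r^T mod 2 one row at a time:
  s_1 = 1 + 0 + 1 + 1 + 0 + 0 + 1 + 0 = 4 ≡ 0 (mod 2).
  s_2 = 1 + 1 + 1 + 1 + 0 + 0 + 1 + 0 = 5 ≡ 1 (mod 2).
  s_3 = 0 + 0 + 1 + 1 + 1 + 1 + 1 + 0 = 5 ≡ 1 (mod 2).
  s_4 = 0 + 0 + 1 + 1 + 0 + 1 + 0 + 0 = 3 ≡ 1 (mod 2).
s = (0, 1, 1, 1)^T — this equals column 7 of H (binary 0111), so error is at position 7.
Correct: flip bit 7 of r = 000111110110010 to get c = 000111010110010.


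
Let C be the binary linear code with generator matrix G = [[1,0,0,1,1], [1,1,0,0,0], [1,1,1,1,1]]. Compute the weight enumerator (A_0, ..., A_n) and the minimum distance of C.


Weight distribution: A_0 = 1, A_2 = 3, A_3 = 3, A_5 = 1. Minimum distance d = 2.

Enumerate all 2^3 = 8 messages m ∈ F_2^3.
For each, compute codeword c = mG in F_2^5, then tally its weight.
  m = 000 → c = 00000, weight = 0.
  m = 100 → c = 10011, weight = 3.
  m = 010 → c = 11000, weight = 2.
  m = 110 → c = 01011, weight = 3.
  m = 001 → c = 11111, weight = 5.
  m = 101 → c = 01100, weight = 2.
  m = 011 → c = 00111, weight = 3.
  m = 111 → c = 10100, weight = 2.
Tally weights:
  weight 0: 1 codewords.
  weight 2: 3 codewords.
  weight 3: 3 codewords.
  weight 5: 1 codewords.
Minimum distance d = smallest w > 0 with A_w > 0 = 2.
Sanity: Σ A_w = 8 = 2^3 = 8 ✓.


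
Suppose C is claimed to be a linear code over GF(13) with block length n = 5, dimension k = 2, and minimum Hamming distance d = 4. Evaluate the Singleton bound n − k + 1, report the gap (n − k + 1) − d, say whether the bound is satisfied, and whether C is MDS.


Singleton RHS = n − k + 1 = 4, slack = 0, bound satisfied, MDS.

Singleton bound: d ≤ n − k + 1.
Here n = 5, k = 2, so n − k + 1 = 4.
Given d = 4, check d ≤ 4: YES.
Slack = (n − k + 1) − d = 0.
The code is MDS (slack = 0).
Description: the claimed parameters are [5, 2, 4]_13; such a code would be MDS (meets Singleton bound).


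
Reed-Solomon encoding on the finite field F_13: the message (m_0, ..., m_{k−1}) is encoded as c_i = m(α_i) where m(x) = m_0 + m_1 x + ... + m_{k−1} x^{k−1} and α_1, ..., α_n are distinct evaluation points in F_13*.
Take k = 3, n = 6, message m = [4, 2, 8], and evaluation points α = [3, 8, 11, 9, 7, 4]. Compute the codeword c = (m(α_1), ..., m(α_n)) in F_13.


c = [4, 12, 6, 7, 7, 10]

Message polynomial: m(x) = 4 + 2·x + 8·x^2 (mod 13).
For each evaluation point α_i, compute m(α_i) mod 13:
  α_1 = 3: Horner steps 8 → 0 → 4, so m(3) = 4.
  α_2 = 8: Horner steps 8 → 1 → 12, so m(8) = 12.
  α_3 = 11: Horner steps 8 → 12 → 6, so m(11) = 6.
  α_4 = 9: Horner steps 8 → 9 → 7, so m(9) = 7.
  α_5 = 7: Horner steps 8 → 6 → 7, so m(7) = 7.
  α_6 = 4: Horner steps 8 → 8 → 10, so m(4) = 10.
Codeword c = [4, 12, 6, 7, 7, 10] ∈ F_13^6.


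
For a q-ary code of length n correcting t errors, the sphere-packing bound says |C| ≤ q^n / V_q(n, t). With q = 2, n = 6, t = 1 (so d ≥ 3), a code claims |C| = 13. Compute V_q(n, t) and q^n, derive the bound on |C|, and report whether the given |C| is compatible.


V_q(n, t) = 7, q^n = 64, Hamming bound = 9, |C| = 13 > bound (violated).

Step 1: Compute V_q(n, t) = Σ_{j=0}^1 C(n, j) (q−1)^j.
  j = 0: C(6,0)·(1)^0 = 1·1 = 1.
  j = 1: C(6,1)·(1)^1 = 6·1 = 6.
  V_q(n, t) = 1 + 6 = 7.
Step 2: q^n = 2^6 = 64.
Step 3: Hamming bound ⌊q^n / V_q(n,t)⌋ = ⌊64/7⌋ = 9.
Step 4: Compare |C| = 13 to 9: violated.
The claimed |C| lies above the Hamming bound, so no 2-ary code of length 6 with d ≥ 3 can have 13 codewords.


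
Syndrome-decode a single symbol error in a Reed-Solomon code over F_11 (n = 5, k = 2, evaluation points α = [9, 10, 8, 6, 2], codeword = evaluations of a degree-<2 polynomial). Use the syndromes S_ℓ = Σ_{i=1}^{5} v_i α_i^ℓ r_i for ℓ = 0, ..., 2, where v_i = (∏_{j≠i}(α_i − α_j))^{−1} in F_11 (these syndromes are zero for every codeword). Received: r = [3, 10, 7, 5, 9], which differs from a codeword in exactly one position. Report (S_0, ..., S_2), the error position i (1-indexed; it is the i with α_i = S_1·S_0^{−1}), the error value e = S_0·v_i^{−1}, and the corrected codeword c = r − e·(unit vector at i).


S = (4, 2, 1), error at position 4, error magnitude e = 1, c = [3, 10, 7, 4, 9].

Step 1: column multipliers v_i = (∏_{j≠i}(α_i − α_j))^{−1} mod 11.
  i = 1 (α = 9): (9−10)(9−8)(9−6)(9−2) = (−1)·1·3·7 = −21 ≡ 1, so v_1 = 1^{−1} = 1 (mod 11).
  i = 2 (α = 10): (10−9)(10−8)(10−6)(10−2) = 1·2·4·8 = 64 ≡ 9, so v_2 = 9^{−1} = 5 (mod 11).
  i = 3 (α = 8): (8−9)(8−10)(8−6)(8−2) = (−1)·(−2)·2·6 = 24 ≡ 2, so v_3 = 2^{−1} = 6 (mod 11).
  i = 4 (α = 6): (6−9)(6−10)(6−8)(6−2) = (−3)·(−4)·(−2)·4 = −96 ≡ 3, so v_4 = 3^{−1} = 4 (mod 11).
  i = 5 (α = 2): (2−9)(2−10)(2−8)(2−6) = (−7)·(−8)·(−6)·(−4) = 1344 ≡ 2, so v_5 = 2^{−1} = 6 (mod 11).
  v = [1, 5, 6, 4, 6].
Step 2: syndromes of r = [3, 10, 7, 5, 9] (all sums mod 11).
  S_0 = Σ v_i r_i = 1·3 + 5·10 + 6·7 + 4·5 + 6·9 = 169 ≡ 4.
  S_1 = Σ v_i α_i r_i = 1·9·3 + 5·10·10 + 6·8·7 + 4·6·5 + 6·2·9 = 1091 ≡ 2.
  α_i^2 mod 11 = [4, 1, 9, 3, 4].
  S_2 = Σ v_i α_i^2 r_i = 1·4·3 + 5·1·10 + 6·9·7 + 4·3·5 + 6·4·9 = 716 ≡ 1.
  S = (4, 2, 1) ≠ 0, so r is not a codeword (an error is present).
Step 3: locate the error. For a single error e at position i, S_ℓ = v_i·e·α_i^ℓ, so α_err = S_1/S_0.
  S_0^{−1} = 4^{−1} = 3 (mod 11), so α_err = 2·3 = 6 ≡ 6 = α_4. Error position i = 4.
  Consistency check: S_2/S_1 = 1·6 = 6 ≡ 6 = α_err ✓ (single-error assumption holds).
Step 4: error magnitude e = S_0/v_4 = S_0·∏_{j≠4}(α_4 − α_j) = 4·3 = 12 ≡ 1 (mod 11).
Step 5: correct position 4: c_4 = r_4 − e = 5 − 1 ≡ 4 (mod 11). Hence c = [3, 10, 7, 4, 9].
  Check: interpolating c through the α_i gives m(x) = 6 + 7·x (degree < 2) with m(α_i) = c_i for every i, so c is indeed a codeword.


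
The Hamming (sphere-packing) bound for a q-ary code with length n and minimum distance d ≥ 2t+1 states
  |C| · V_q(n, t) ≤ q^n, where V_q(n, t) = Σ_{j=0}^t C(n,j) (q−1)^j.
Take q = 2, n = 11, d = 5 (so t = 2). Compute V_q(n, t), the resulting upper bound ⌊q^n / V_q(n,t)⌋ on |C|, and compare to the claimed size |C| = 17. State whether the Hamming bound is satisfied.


V_q(n, t) = 67, q^n = 2048, Hamming bound = 30, |C| = 17 ≤ bound (satisfied).

Step 1: Compute V_q(n, t) = Σ_{j=0}^2 C(n, j) (q−1)^j.
  j = 0: C(11,0)·(1)^0 = 1·1 = 1.
  j = 1: C(11,1)·(1)^1 = 11·1 = 11.
  j = 2: C(11,2)·(1)^2 = 55·1 = 55.
  V_q(n, t) = 1 + 11 + 55 = 67.
Step 2: q^n = 2^11 = 2048.
Step 3: Hamming bound ⌊q^n / V_q(n,t)⌋ = ⌊2048/67⌋ = 30.
Step 4: Compare |C| = 17 to 30: satisfied.
The claimed |C| lies below the Hamming bound.


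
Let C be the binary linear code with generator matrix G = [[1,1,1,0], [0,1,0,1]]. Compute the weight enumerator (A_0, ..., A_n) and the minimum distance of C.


Weight distribution: A_0 = 1, A_2 = 1, A_3 = 2. Minimum distance d = 2.

Enumerate all 2^2 = 4 messages m ∈ F_2^2.
For each, compute codeword c = mG in F_2^4, then tally its weight.
  m = 00 → c = 0000, weight = 0.
  m = 10 → c = 1110, weight = 3.
  m = 01 → c = 0101, weight = 2.
  m = 11 → c = 1011, weight = 3.
Tally weights:
  weight 0: 1 codewords.
  weight 2: 1 codewords.
  weight 3: 2 codewords.
Minimum distance d = smallest w > 0 with A_w > 0 = 2.
Sanity: Σ A_w = 4 = 2^2 = 4 ✓.


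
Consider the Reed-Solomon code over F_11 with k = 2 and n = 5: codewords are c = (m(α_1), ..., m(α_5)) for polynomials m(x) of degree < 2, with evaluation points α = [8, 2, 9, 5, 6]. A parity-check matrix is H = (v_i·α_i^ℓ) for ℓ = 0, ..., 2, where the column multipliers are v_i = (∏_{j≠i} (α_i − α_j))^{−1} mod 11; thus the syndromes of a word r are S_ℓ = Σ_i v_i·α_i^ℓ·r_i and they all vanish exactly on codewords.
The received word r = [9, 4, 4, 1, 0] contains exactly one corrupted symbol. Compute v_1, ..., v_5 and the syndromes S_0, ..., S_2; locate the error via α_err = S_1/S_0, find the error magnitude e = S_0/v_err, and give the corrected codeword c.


S = (1, 9, 4), error at position 3, error magnitude e = 7, c = [9, 4, 8, 1, 0].

Step 1: column multipliers v_i = (∏_{j≠i}(α_i − α_j))^{−1} mod 11.
  i = 1 (α = 8): (8−2)(8−9)(8−5)(8−6) = 6·(−1)·3·2 = −36 ≡ 8, so v_1 = 8^{−1} = 7 (mod 11).
  i = 2 (α = 2): (2−8)(2−9)(2−5)(2−6) = (−6)·(−7)·(−3)·(−4) = 504 ≡ 9, so v_2 = 9^{−1} = 5 (mod 11).
  i = 3 (α = 9): (9−8)(9−2)(9−5)(9−6) = 1·7·4·3 = 84 ≡ 7, so v_3 = 7^{−1} = 8 (mod 11).
  i = 4 (α = 5): (5−8)(5−2)(5−9)(5−6) = (−3)·3·(−4)·(−1) = −36 ≡ 8, so v_4 = 8^{−1} = 7 (mod 11).
  i = 5 (α = 6): (6−8)(6−2)(6−9)(6−5) = (−2)·4·(−3)·1 = 24 ≡ 2, so v_5 = 2^{−1} = 6 (mod 11).
  v = [7, 5, 8, 7, 6].
Step 2: syndromes of r = [9, 4, 4, 1, 0] (all sums mod 11).
  S_0 = Σ v_i r_i = 7·9 + 5·4 + 8·4 + 7·1 + 6·0 = 122 ≡ 1.
  S_1 = Σ v_i α_i r_i = 7·8·9 + 5·2·4 + 8·9·4 + 7·5·1 + 6·6·0 = 867 ≡ 9.
  α_i^2 mod 11 = [9, 4, 4, 3, 3].
  S_2 = Σ v_i α_i^2 r_i = 7·9·9 + 5·4·4 + 8·4·4 + 7·3·1 + 6·3·0 = 796 ≡ 4.
  S = (1, 9, 4) ≠ 0, so r is not a codeword (an error is present).
Step 3: locate the error. For a single error e at position i, S_ℓ = v_i·e·α_i^ℓ, so α_err = S_1/S_0.
  S_0^{−1} = 1^{−1} = 1 (mod 11), so α_err = 9·1 = 9 ≡ 9 = α_3. Error position i = 3.
  Consistency check: S_2/S_1 = 4·5 = 20 ≡ 9 = α_err ✓ (single-error assumption holds).
Step 4: error magnitude e = S_0/v_3 = S_0·∏_{j≠3}(α_3 − α_j) = 1·7 = 7 ≡ 7 (mod 11).
Step 5: correct position 3: c_3 = r_3 − e = 4 − 7 ≡ 8 (mod 11). Hence c = [9, 4, 8, 1, 0].
  Check: interpolating c through the α_i gives m(x) = 6 + 10·x (degree < 2) with m(α_i) = c_i for every i, so c is indeed a codeword.


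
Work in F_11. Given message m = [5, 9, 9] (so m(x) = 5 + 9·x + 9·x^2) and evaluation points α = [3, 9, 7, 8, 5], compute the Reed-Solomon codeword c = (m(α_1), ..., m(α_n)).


c = [3, 1, 3, 4, 0]

Message polynomial: m(x) = 5 + 9·x + 9·x^2 (mod 11).
For each evaluation point α_i, compute m(α_i) mod 11:
  α_1 = 3: Horner steps 9 → 3 → 3, so m(3) = 3.
  α_2 = 9: Horner steps 9 → 2 → 1, so m(9) = 1.
  α_3 = 7: Horner steps 9 → 6 → 3, so m(7) = 3.
  α_4 = 8: Horner steps 9 → 4 → 4, so m(8) = 4.
  α_5 = 5: Horner steps 9 → 10 → 0, so m(5) = 0.
Codeword c = [3, 1, 3, 4, 0] ∈ F_11^5.


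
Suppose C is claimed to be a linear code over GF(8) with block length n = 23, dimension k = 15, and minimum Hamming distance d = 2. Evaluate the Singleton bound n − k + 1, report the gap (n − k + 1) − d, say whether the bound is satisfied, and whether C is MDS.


Singleton RHS = n − k + 1 = 9, slack = 7, bound satisfied, not MDS.

Singleton bound: d ≤ n − k + 1.
Here n = 23, k = 15, so n − k + 1 = 9.
Given d = 2, check d ≤ 9: YES.
Slack = (n − k + 1) − d = 7.
The code is NOT MDS (slack = 7 > 0).
Description: the claimed parameters are [23, 15, 2]_8; such a code would be non-MDS.


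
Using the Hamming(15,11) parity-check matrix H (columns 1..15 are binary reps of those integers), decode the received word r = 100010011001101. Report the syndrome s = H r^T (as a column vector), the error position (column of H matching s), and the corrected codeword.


s = (1, 0, 1, 1)^T, error position = 11, corrected codeword c = 100010011011101

Compute s = H r^T mod 2 one row at a time:
  s_1 = 1 + 1 + 0 + 0 + 1 + 1 + 0 + 1 = 5 ≡ 1 (mod 2).
  s_2 = 0 + 1 + 0 + 0 + 1 + 1 + 0 + 1 = 4 ≡ 0 (mod 2).
  s_3 = 0 + 0 + 0 + 0 + 0 + 0 + 0 + 1 = 1 ≡ 1 (mod 2).
  s_4 = 1 + 0 + 1 + 0 + 1 + 0 + 1 + 1 = 5 ≡ 1 (mod 2).
s = (1, 0, 1, 1)^T — this equals column 11 of H (binary 1011), so error is at position 11.
Correct: flip bit 11 of r = 100010011001101 to get c = 100010011011101.


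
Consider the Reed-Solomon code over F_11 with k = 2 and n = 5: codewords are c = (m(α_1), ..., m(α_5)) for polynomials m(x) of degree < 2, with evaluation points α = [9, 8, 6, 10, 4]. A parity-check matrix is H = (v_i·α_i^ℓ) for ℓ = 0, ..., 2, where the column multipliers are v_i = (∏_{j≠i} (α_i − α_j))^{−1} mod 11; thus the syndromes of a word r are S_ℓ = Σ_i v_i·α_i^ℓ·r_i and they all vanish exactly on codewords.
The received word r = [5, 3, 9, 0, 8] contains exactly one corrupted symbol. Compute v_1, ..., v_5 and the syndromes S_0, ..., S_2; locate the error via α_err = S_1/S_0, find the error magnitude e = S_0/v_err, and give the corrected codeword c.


S = (3, 2, 5), error at position 2, error magnitude e = 4, c = [5, 10, 9, 0, 8].

Step 1: column multipliers v_i = (∏_{j≠i}(α_i − α_j))^{−1} mod 11.
  i = 1 (α = 9): (9−8)(9−6)(9−10)(9−4) = 1·3·(−1)·5 = −15 ≡ 7, so v_1 = 7^{−1} = 8 (mod 11).
  i = 2 (α = 8): (8−9)(8−6)(8−10)(8−4) = (−1)·2·(−2)·4 = 16 ≡ 5, so v_2 = 5^{−1} = 9 (mod 11).
  i = 3 (α = 6): (6−9)(6−8)(6−10)(6−4) = (−3)·(−2)·(−4)·2 = −48 ≡ 7, so v_3 = 7^{−1} = 8 (mod 11).
  i = 4 (α = 10): (10−9)(10−8)(10−6)(10−4) = 1·2·4·6 = 48 ≡ 4, so v_4 = 4^{−1} = 3 (mod 11).
  i = 5 (α = 4): (4−9)(4−8)(4−6)(4−10) = (−5)·(−4)·(−2)·(−6) = 240 ≡ 9, so v_5 = 9^{−1} = 5 (mod 11).
  v = [8, 9, 8, 3, 5].
Step 2: syndromes of r = [5, 3, 9, 0, 8] (all sums mod 11).
  S_0 = Σ v_i r_i = 8·5 + 9·3 + 8·9 + 3·0 + 5·8 = 179 ≡ 3.
  S_1 = Σ v_i α_i r_i = 8·9·5 + 9·8·3 + 8·6·9 + 3·10·0 + 5·4·8 = 1168 ≡ 2.
  α_i^2 mod 11 = [4, 9, 3, 1, 5].
  S_2 = Σ v_i α_i^2 r_i = 8·4·5 + 9·9·3 + 8·3·9 + 3·1·0 + 5·5·8 = 819 ≡ 5.
  S = (3, 2, 5) ≠ 0, so r is not a codeword (an error is present).
Step 3: locate the error. For a single error e at position i, S_ℓ = v_i·e·α_i^ℓ, so α_err = S_1/S_0.
  S_0^{−1} = 3^{−1} = 4 (mod 11), so α_err = 2·4 = 8 ≡ 8 = α_2. Error position i = 2.
  Consistency check: S_2/S_1 = 5·6 = 30 ≡ 8 = α_err ✓ (single-error assumption holds).
Step 4: error magnitude e = S_0/v_2 = S_0·∏_{j≠2}(α_2 − α_j) = 3·5 = 15 ≡ 4 (mod 11).
Step 5: correct position 2: c_2 = r_2 − e = 3 − 4 ≡ 10 (mod 11). Hence c = [5, 10, 9, 0, 8].
  Check: interpolating c through the α_i gives m(x) = 6 + 6·x (degree < 2) with m(α_i) = c_i for every i, so c is indeed a codeword.


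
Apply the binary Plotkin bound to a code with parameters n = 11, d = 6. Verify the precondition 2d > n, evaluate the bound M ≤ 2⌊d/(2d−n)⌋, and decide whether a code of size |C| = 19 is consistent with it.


Plotkin bound M ≤ 12; given |C| = 19 > bound (violated).

Check applicability: 2d = 12, n = 11.
2d − n = 1 > 0, so Plotkin applies.
Compute d/(2d−n) = 6/1 ≈ 6.0000.
⌊d/(2d−n)⌋ = 6.
Plotkin bound: M ≤ 2·6 = 12.
Given |C| = 19, check: VIOLATED.
This |C| is above the Plotkin bound, so no binary code with n = 11, d = 6 and 19 codewords exists.


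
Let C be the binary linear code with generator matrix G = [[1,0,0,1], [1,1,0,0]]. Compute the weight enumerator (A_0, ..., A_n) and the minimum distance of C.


Weight distribution: A_0 = 1, A_2 = 3. Minimum distance d = 2.

Enumerate all 2^2 = 4 messages m ∈ F_2^2.
For each, compute codeword c = mG in F_2^4, then tally its weight.
  m = 00 → c = 0000, weight = 0.
  m = 10 → c = 1001, weight = 2.
  m = 01 → c = 1100, weight = 2.
  m = 11 → c = 0101, weight = 2.
Tally weights:
  weight 0: 1 codewords.
  weight 2: 3 codewords.
Minimum distance d = smallest w > 0 with A_w > 0 = 2.
Sanity: Σ A_w = 4 = 2^2 = 4 ✓.


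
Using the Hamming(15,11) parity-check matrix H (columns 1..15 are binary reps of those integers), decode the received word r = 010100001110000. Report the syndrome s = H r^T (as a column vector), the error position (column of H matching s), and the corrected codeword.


s = (1, 1, 1, 0)^T, error position = 14, corrected codeword c = 010100001110010

Compute s = H r^T mod 2 one row at a time:
  s_1 = 0 + 1 + 1 + 1 + 0 + 0 + 0 + 0 = 3 ≡ 1 (mod 2).
  s_2 = 1 + 0 + 0 + 0 + 0 + 0 + 0 + 0 = 1 ≡ 1 (mod 2).
  s_3 = 1 + 0 + 0 + 0 + 1 + 1 + 0 + 0 = 3 ≡ 1 (mod 2).
  s_4 = 0 + 0 + 0 + 0 + 1 + 1 + 0 + 0 = 2 ≡ 0 (mod 2).
s = (1, 1, 1, 0)^T — this equals column 14 of H (binary 1110), so error is at position 14.
Correct: flip bit 14 of r = 010100001110000 to get c = 010100001110010.


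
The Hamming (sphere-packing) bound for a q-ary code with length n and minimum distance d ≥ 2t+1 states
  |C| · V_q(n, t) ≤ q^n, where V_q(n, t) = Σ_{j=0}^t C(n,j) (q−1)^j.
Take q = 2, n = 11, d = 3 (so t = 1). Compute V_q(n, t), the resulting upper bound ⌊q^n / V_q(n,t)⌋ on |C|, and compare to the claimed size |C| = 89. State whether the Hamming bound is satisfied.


V_q(n, t) = 12, q^n = 2048, Hamming bound = 170, |C| = 89 ≤ bound (satisfied).

Step 1: Compute V_q(n, t) = Σ_{j=0}^1 C(n, j) (q−1)^j.
  j = 0: C(11,0)·(1)^0 = 1·1 = 1.
  j = 1: C(11,1)·(1)^1 = 11·1 = 11.
  V_q(n, t) = 1 + 11 = 12.
Step 2: q^n = 2^11 = 2048.
Step 3: Hamming bound ⌊q^n / V_q(n,t)⌋ = ⌊2048/12⌋ = 170.
Step 4: Compare |C| = 89 to 170: satisfied.
The claimed |C| lies below the Hamming bound.


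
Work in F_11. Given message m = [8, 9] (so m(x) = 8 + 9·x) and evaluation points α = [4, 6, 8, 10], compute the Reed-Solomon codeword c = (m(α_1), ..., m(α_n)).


c = [0, 7, 3, 10]

Message polynomial: m(x) = 8 + 9·x (mod 11).
For each evaluation point α_i, compute m(α_i) mod 11:
  α_1 = 4: Horner steps 9 → 0, so m(4) = 0.
  α_2 = 6: Horner steps 9 → 7, so m(6) = 7.
  α_3 = 8: Horner steps 9 → 3, so m(8) = 3.
  α_4 = 10: Horner steps 9 → 10, so m(10) = 10.
Codeword c = [0, 7, 3, 10] ∈ F_11^4.


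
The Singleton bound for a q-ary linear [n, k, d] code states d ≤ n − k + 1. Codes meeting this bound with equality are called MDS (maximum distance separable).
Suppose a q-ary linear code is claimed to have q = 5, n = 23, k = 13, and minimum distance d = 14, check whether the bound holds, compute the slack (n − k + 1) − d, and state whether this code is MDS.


Singleton RHS = n − k + 1 = 11, slack = -3, bound violated (no such code; not MDS).

Singleton bound: d ≤ n − k + 1.
Here n = 23, k = 13, so n − k + 1 = 11.
Given d = 14, check d ≤ 11: NO.
Slack = (n − k + 1) − d = -3.
The slack is negative: d = 14 exceeds n − k + 1 = 11 by 3, so the Singleton bound is violated and no linear [23, 13, 14]_5 code can exist. In particular it is not MDS (MDS requires d = n − k + 1 exactly).
Description: the claimed parameters are [23, 13, 14]_5; such a code would be impossible (violates the Singleton bound).


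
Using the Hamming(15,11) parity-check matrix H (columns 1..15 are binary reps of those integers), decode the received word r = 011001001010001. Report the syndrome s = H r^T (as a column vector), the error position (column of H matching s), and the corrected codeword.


s = (1, 0, 1, 0)^T, error position = 10, corrected codeword c = 011001001110001

Compute s = H r^T mod 2 one row at a time:
  s_1 = 0 + 1 + 0 + 1 + 0 + 0 + 0 + 1 = 3 ≡ 1 (mod 2).
  s_2 = 0 + 0 + 1 + 0 + 0 + 0 + 0 + 1 = 2 ≡ 0 (mod 2).
  s_3 = 1 + 1 + 1 + 0 + 0 + 1 + 0 + 1 = 5 ≡ 1 (mod 2).
  s_4 = 0 + 1 + 0 + 0 + 1 + 1 + 0 + 1 = 4 ≡ 0 (mod 2).
s = (1, 0, 1, 0)^T — this equals column 10 of H (binary 1010), so error is at position 10.
Correct: flip bit 10 of r = 011001001010001 to get c = 011001001110001.


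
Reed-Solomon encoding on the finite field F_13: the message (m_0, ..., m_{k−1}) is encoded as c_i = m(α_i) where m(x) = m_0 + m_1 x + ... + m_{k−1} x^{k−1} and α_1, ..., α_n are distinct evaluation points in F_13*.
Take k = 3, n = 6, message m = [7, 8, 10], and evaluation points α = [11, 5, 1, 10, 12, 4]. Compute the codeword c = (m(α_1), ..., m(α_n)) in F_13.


c = [5, 11, 12, 8, 9, 4]

Message polynomial: m(x) = 7 + 8·x + 10·x^2 (mod 13).
For each evaluation point α_i, compute m(α_i) mod 13:
  α_1 = 11: Horner steps 10 → 1 → 5, so m(11) = 5.
  α_2 = 5: Horner steps 10 → 6 → 11, so m(5) = 11.
  α_3 = 1: Horner steps 10 → 5 → 12, so m(1) = 12.
  α_4 = 10: Horner steps 10 → 4 → 8, so m(10) = 8.
  α_5 = 12: Horner steps 10 → 11 → 9, so m(12) = 9.
  α_6 = 4: Horner steps 10 → 9 → 4, so m(4) = 4.
Codeword c = [5, 11, 12, 8, 9, 4] ∈ F_13^6.


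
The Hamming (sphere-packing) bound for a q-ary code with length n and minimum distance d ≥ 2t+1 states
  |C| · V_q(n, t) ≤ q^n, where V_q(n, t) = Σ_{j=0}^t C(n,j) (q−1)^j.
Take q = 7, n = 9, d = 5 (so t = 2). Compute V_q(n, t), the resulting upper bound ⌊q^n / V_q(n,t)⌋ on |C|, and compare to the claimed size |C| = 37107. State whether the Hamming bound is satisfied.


V_q(n, t) = 1351, q^n = 40353607, Hamming bound = 29869, |C| = 37107 > bound (violated).

Step 1: Compute V_q(n, t) = Σ_{j=0}^2 C(n, j) (q−1)^j.
  j = 0: C(9,0)·(6)^0 = 1·1 = 1.
  j = 1: C(9,1)·(6)^1 = 9·6 = 54.
  j = 2: C(9,2)·(6)^2 = 36·36 = 1296.
  V_q(n, t) = 1 + 54 + 1296 = 1351.
Step 2: q^n = 7^9 = 40353607.
Step 3: Hamming bound ⌊q^n / V_q(n,t)⌋ = ⌊40353607/1351⌋ = 29869.
Step 4: Compare |C| = 37107 to 29869: violated.
The claimed |C| lies above the Hamming bound, so no 7-ary code of length 9 with d ≥ 5 can have 37107 codewords.


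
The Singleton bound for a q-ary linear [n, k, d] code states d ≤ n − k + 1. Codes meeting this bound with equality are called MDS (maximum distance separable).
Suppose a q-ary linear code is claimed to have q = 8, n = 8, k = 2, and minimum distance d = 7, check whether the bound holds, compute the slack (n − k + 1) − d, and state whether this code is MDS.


Singleton RHS = n − k + 1 = 7, slack = 0, bound satisfied, MDS.

Singleton bound: d ≤ n − k + 1.
Here n = 8, k = 2, so n − k + 1 = 7.
Given d = 7, check d ≤ 7: YES.
Slack = (n − k + 1) − d = 0.
The code is MDS (slack = 0).
Description: the claimed parameters are [8, 2, 7]_8; such a code would be MDS (meets Singleton bound).


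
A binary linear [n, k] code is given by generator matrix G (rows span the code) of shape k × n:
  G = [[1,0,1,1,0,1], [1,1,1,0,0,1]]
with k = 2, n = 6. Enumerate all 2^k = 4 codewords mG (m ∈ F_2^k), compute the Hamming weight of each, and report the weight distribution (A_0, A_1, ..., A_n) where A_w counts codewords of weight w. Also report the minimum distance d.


Weight distribution: A_0 = 1, A_2 = 1, A_4 = 2. Minimum distance d = 2.

Enumerate all 2^2 = 4 messages m ∈ F_2^2.
For each, compute codeword c = mG in F_2^6, then tally its weight.
  m = 00 → c = 000000, weight = 0.
  m = 10 → c = 101101, weight = 4.
  m = 01 → c = 111001, weight = 4.
  m = 11 → c = 010100, weight = 2.
Tally weights:
  weight 0: 1 codewords.
  weight 2: 1 codewords.
  weight 4: 2 codewords.
Minimum distance d = smallest w > 0 with A_w > 0 = 2.
Sanity: Σ A_w = 4 = 2^2 = 4 ✓.


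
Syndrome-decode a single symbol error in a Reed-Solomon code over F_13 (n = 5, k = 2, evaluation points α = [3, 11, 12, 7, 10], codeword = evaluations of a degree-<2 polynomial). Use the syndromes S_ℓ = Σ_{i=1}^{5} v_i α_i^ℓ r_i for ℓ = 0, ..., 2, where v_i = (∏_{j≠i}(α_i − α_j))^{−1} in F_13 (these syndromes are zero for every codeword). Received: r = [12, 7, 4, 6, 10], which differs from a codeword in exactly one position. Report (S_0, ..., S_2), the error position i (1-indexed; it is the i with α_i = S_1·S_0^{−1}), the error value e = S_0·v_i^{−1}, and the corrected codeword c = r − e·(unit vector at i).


S = (7, 8, 11), error at position 1, error magnitude e = 7, c = [5, 7, 4, 6, 10].

Step 1: column multipliers v_i = (∏_{j≠i}(α_i − α_j))^{−1} mod 13.
  i = 1 (α = 3): (3−11)(3−12)(3−7)(3−10) = (−8)·(−9)·(−4)·(−7) = 2016 ≡ 1, so v_1 = 1^{−1} = 1 (mod 13).
  i = 2 (α = 11): (11−3)(11−12)(11−7)(11−10) = 8·(−1)·4·1 = −32 ≡ 7, so v_2 = 7^{−1} = 2 (mod 13).
  i = 3 (α = 12): (12−3)(12−11)(12−7)(12−10) = 9·1·5·2 = 90 ≡ 12, so v_3 = 12^{−1} = 12 (mod 13).
  i = 4 (α = 7): (7−3)(7−11)(7−12)(7−10) = 4·(−4)·(−5)·(−3) = −240 ≡ 7, so v_4 = 7^{−1} = 2 (mod 13).
  i = 5 (α = 10): (10−3)(10−11)(10−12)(10−7) = 7·(−1)·(−2)·3 = 42 ≡ 3, so v_5 = 3^{−1} = 9 (mod 13).
  v = [1, 2, 12, 2, 9].
Step 2: syndromes of r = [12, 7, 4, 6, 10] (all sums mod 13).
  S_0 = Σ v_i r_i = 1·12 + 2·7 + 12·4 + 2·6 + 9·10 = 176 ≡ 7.
  S_1 = Σ v_i α_i r_i = 1·3·12 + 2·11·7 + 12·12·4 + 2·7·6 + 9·10·10 = 1750 ≡ 8.
  α_i^2 mod 13 = [9, 4, 1, 10, 9].
  S_2 = Σ v_i α_i^2 r_i = 1·9·12 + 2·4·7 + 12·1·4 + 2·10·6 + 9·9·10 = 1142 ≡ 11.
  S = (7, 8, 11) ≠ 0, so r is not a codeword (an error is present).
Step 3: locate the error. For a single error e at position i, S_ℓ = v_i·e·α_i^ℓ, so α_err = S_1/S_0.
  S_0^{−1} = 7^{−1} = 2 (mod 13), so α_err = 8·2 = 16 ≡ 3 = α_1. Error position i = 1.
  Consistency check: S_2/S_1 = 11·5 = 55 ≡ 3 = α_err ✓ (single-error assumption holds).
Step 4: error magnitude e = S_0/v_1 = S_0·∏_{j≠1}(α_1 − α_j) = 7·1 = 7 ≡ 7 (mod 13).
Step 5: correct position 1: c_1 = r_1 − e = 12 − 7 ≡ 5 (mod 13). Hence c = [5, 7, 4, 6, 10].
  Check: interpolating c through the α_i gives m(x) = 1 + 10·x (degree < 2) with m(α_i) = c_i for every i, so c is indeed a codeword.


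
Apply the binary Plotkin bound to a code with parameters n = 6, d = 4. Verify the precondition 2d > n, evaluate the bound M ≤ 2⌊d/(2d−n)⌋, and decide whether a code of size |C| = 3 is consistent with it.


Plotkin bound M ≤ 4; given |C| = 3 ≤ bound (satisfied).

Check applicability: 2d = 8, n = 6.
2d − n = 2 > 0, so Plotkin applies.
Compute d/(2d−n) = 4/2 ≈ 2.0000.
⌊d/(2d−n)⌋ = 2.
Plotkin bound: M ≤ 2·2 = 4.
Given |C| = 3, check: satisfied.
This |C| is below the Plotkin bound.


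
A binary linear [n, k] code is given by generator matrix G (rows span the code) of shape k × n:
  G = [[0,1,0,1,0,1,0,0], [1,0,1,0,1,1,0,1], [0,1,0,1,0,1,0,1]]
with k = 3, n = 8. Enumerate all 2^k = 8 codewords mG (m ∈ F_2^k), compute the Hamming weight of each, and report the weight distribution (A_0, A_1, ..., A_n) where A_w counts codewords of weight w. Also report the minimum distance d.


Weight distribution: A_0 = 1, A_1 = 1, A_3 = 1, A_4 = 2, A_5 = 2, A_6 = 1. Minimum distance d = 1.

Enumerate all 2^3 = 8 messages m ∈ F_2^3.
For each, compute codeword c = mG in F_2^8, then tally its weight.
  m = 000 → c = 00000000, weight = 0.
  m = 100 → c = 01010100, weight = 3.
  m = 010 → c = 10101101, weight = 5.
  m = 110 → c = 11111001, weight = 6.
  m = 001 → c = 01010101, weight = 4.
  m = 101 → c = 00000001, weight = 1.
  m = 011 → c = 11111000, weight = 5.
  m = 111 → c = 10101100, weight = 4.
Tally weights:
  weight 0: 1 codewords.
  weight 1: 1 codewords.
  weight 3: 1 codewords.
  weight 4: 2 codewords.
  weight 5: 2 codewords.
  weight 6: 1 codewords.
Minimum distance d = smallest w > 0 with A_w > 0 = 1.
Sanity: Σ A_w = 8 = 2^3 = 8 ✓.


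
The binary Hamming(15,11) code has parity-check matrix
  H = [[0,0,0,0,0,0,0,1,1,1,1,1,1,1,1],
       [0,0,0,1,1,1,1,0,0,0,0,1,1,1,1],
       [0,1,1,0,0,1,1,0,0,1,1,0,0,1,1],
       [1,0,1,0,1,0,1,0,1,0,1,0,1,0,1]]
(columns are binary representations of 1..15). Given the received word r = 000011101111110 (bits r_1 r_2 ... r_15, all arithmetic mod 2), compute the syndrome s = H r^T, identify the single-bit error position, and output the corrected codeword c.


s = (0, 0, 1, 1)^T, error position = 3, corrected codeword c = 001011101111110

Compute s = H r^T mod 2 one row at a time:
  s_1 = 0 + 1 + 1 + 1 + 1 + 1 + 1 + 0 = 6 ≡ 0 (mod 2).
  s_2 = 0 + 1 + 1 + 1 + 1 + 1 + 1 + 0 = 6 ≡ 0 (mod 2).
  s_3 = 0 + 0 + 1 + 1 + 1 + 1 + 1 + 0 = 5 ≡ 1 (mod 2).
  s_4 = 0 + 0 + 1 + 1 + 1 + 1 + 1 + 0 = 5 ≡ 1 (mod 2).
s = (0, 0, 1, 1)^T — this equals column 3 of H (binary 0011), so error is at position 3.
Correct: flip bit 3 of r = 000011101111110 to get c = 001011101111110.


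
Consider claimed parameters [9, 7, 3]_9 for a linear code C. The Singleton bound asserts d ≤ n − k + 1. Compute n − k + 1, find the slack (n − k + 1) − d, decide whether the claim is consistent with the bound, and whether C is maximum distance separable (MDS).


Singleton RHS = n − k + 1 = 3, slack = 0, bound satisfied, MDS.

Singleton bound: d ≤ n − k + 1.
Here n = 9, k = 7, so n − k + 1 = 3.
Given d = 3, check d ≤ 3: YES.
Slack = (n − k + 1) − d = 0.
The code is MDS (slack = 0).
Description: the claimed parameters are [9, 7, 3]_9; such a code would be MDS (meets Singleton bound).


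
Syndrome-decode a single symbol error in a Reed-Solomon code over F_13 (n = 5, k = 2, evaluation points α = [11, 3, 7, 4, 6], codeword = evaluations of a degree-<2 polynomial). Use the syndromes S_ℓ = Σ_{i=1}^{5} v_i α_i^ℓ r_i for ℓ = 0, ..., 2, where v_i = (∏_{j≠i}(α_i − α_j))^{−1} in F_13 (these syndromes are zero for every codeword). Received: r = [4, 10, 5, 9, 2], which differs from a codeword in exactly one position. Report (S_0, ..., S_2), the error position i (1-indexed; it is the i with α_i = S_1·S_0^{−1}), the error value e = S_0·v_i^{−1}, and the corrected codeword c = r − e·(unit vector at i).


S = (6, 5, 2), error at position 2, error magnitude e = 4, c = [4, 6, 5, 9, 2].

Step 1: column multipliers v_i = (∏_{j≠i}(α_i − α_j))^{−1} mod 13.
  i = 1 (α = 11): (11−3)(11−7)(11−4)(11−6) = 8·4·7·5 = 1120 ≡ 2, so v_1 = 2^{−1} = 7 (mod 13).
  i = 2 (α = 3): (3−11)(3−7)(3−4)(3−6) = (−8)·(−4)·(−1)·(−3) = 96 ≡ 5, so v_2 = 5^{−1} = 8 (mod 13).
  i = 3 (α = 7): (7−11)(7−3)(7−4)(7−6) = (−4)·4·3·1 = −48 ≡ 4, so v_3 = 4^{−1} = 10 (mod 13).
  i = 4 (α = 4): (4−11)(4−3)(4−7)(4−6) = (−7)·1·(−3)·(−2) = −42 ≡ 10, so v_4 = 10^{−1} = 4 (mod 13).
  i = 5 (α = 6): (6−11)(6−3)(6−7)(6−4) = (−5)·3·(−1)·2 = 30 ≡ 4, so v_5 = 4^{−1} = 10 (mod 13).
  v = [7, 8, 10, 4, 10].
Step 2: syndromes of r = [4, 10, 5, 9, 2] (all sums mod 13).
  S_0 = Σ v_i r_i = 7·4 + 8·10 + 10·5 + 4·9 + 10·2 = 214 ≡ 6.
  S_1 = Σ v_i α_i r_i = 7·11·4 + 8·3·10 + 10·7·5 + 4·4·9 + 10·6·2 = 1162 ≡ 5.
  α_i^2 mod 13 = [4, 9, 10, 3, 10].
  S_2 = Σ v_i α_i^2 r_i = 7·4·4 + 8·9·10 + 10·10·5 + 4·3·9 + 10·10·2 = 1640 ≡ 2.
  S = (6, 5, 2) ≠ 0, so r is not a codeword (an error is present).
Step 3: locate the error. For a single error e at position i, S_ℓ = v_i·e·α_i^ℓ, so α_err = S_1/S_0.
  S_0^{−1} = 6^{−1} = 11 (mod 13), so α_err = 5·11 = 55 ≡ 3 = α_2. Error position i = 2.
  Consistency check: S_2/S_1 = 2·8 = 16 ≡ 3 = α_err ✓ (single-error assumption holds).
Step 4: error magnitude e = S_0/v_2 = S_0·∏_{j≠2}(α_2 − α_j) = 6·5 = 30 ≡ 4 (mod 13).
Step 5: correct position 2: c_2 = r_2 − e = 10 − 4 ≡ 6 (mod 13). Hence c = [4, 6, 5, 9, 2].
  Check: interpolating c through the α_i gives m(x) = 10 + 3·x (degree < 2) with m(α_i) = c_i for every i, so c is indeed a codeword.
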